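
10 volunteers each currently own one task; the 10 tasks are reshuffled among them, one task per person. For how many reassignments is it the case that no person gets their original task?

1334961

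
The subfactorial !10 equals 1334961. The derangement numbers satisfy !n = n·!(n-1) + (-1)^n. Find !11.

14684570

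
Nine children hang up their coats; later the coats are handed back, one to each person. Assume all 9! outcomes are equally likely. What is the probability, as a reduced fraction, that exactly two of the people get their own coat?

103/560

Favorable outcomes: C(9,2)·!7 = 36·1854 = 66744.
Total outcomes: 9! = 362880.
Probability = 66744/362880 = 103/560.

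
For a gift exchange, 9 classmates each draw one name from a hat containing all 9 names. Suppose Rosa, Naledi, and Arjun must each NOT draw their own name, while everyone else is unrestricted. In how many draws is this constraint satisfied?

Let A_j be the event that the j-th constrained one is fixed. By inclusion-exclusion over the 3 events:
Σ_{j=0}^{3} (-1)^j C(3,j)(9-j)!
= C(3,0)·9! - C(3,1)·8! + C(3,2)·7! - C(3,3)·6!
= 362880 - 120960 + 15120 - 720
= 256320

256320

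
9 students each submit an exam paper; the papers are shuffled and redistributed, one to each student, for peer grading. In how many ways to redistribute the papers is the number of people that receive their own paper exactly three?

22260

Choose which 3 of the 9 are fixed: C(9,3) = 84.
The remaining 6 must be deranged: !6 = 265.
Total: 84 × 265 = 22260.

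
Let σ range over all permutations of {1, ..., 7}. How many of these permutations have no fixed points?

1854

!7 is the nearest integer to 7!/e.
7! = 5040, and 5040/e ≈ 1854.11, so !7 = 1854.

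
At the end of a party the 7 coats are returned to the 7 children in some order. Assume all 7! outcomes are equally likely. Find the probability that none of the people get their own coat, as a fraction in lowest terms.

Favorable outcomes: !7 = 1854.
Total outcomes: 7! = 5040.
Probability = 1854/5040 = 103/280.

103/280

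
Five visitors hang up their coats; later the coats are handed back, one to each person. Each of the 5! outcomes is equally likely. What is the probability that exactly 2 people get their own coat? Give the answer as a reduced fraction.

1/6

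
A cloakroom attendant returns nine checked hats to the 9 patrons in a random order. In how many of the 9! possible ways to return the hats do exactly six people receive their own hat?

168

Choose which 6 of the 9 are fixed: C(9,6) = 84.
The remaining 3 must be deranged: !3 = 2.
Total: 84 × 2 = 168.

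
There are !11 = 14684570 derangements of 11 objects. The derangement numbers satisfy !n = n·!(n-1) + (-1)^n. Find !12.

176214841

!12 = 12·14684570 + 1 = 176214841.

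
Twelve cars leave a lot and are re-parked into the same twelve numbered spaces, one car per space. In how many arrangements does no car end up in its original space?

Recurrence: !12 = 11·(!11 + !10).
!12 = 11·(14684570 + 1334961) = 11·16019531 = 176214841

176214841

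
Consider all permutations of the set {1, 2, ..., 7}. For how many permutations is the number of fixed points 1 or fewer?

Sum C(7,i)·!(7-i) for i = 0..1:
  i=0: C(7,0)·!7 = 1·1854 = 1854
  i=1: C(7,1)·!6 = 7·265 = 1855
Total = 3709.

3709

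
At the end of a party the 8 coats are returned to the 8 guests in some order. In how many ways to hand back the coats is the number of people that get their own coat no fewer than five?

Sum C(8,i)·!(8-i) for i = 5..8:
  i=5: C(8,5)·!3 = 56·2 = 112
  i=6: C(8,6)·!2 = 28·1 = 28
  i=7: C(8,7)·!1 = 8·0 = 0
  i=8: C(8,8)·!0 = 1·1 = 1
Total = 141.

141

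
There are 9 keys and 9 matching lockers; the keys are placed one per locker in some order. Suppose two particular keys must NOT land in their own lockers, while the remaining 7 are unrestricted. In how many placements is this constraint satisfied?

Inclusion-exclusion on the 2 forbidden self-matches:
Σ_{j=0}^{2} (-1)^j C(2,j)(9-j)!
= C(2,0)·9! - C(2,1)·8! + C(2,2)·7!
= 362880 - 80640 + 5040
= 287280

287280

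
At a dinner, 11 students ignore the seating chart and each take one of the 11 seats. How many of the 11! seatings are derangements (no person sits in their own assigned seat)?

Use !n = n·!(n-1) + (-1)^n.
!11 = 11·1334961 - 1 = 14684570

14684570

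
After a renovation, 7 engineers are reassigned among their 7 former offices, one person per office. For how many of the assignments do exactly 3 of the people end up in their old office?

315

Choose which 3 of the 7 are fixed: C(7,3) = 35.
The other 4 form a derangement: !4 = 9.
Total: 35 × 9 = 315.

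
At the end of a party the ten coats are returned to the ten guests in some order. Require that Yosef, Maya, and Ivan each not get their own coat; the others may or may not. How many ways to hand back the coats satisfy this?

2656080

Inclusion-exclusion on the 3 forbidden self-matches:
Σ_{j=0}^{3} (-1)^j C(3,j)(10-j)!
= C(3,0)·10! - C(3,1)·9! + C(3,2)·8! - C(3,3)·7!
= 3628800 - 1088640 + 120960 - 5040
= 2656080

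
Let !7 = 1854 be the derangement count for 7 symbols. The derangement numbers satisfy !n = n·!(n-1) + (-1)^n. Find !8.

14833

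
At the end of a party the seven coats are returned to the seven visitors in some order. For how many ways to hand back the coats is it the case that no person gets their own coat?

1854

Recurrence: !7 = 7·!6 + (-1)^7.
!7 = 7·265 - 1 = 1854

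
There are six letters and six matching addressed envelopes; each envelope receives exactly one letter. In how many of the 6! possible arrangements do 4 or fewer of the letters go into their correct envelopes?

Sum C(6,i)·!(6-i) for i = 0..4:
  i=0: C(6,0)·!6 = 1·265 = 265
  i=1: C(6,1)·!5 = 6·44 = 264
  i=2: C(6,2)·!4 = 15·9 = 135
  i=3: C(6,3)·!3 = 20·2 = 40
  i=4: C(6,4)·!2 = 15·1 = 15
Total = 719.

719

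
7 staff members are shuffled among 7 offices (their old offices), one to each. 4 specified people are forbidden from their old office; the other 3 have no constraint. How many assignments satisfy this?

Inclusion-exclusion on the 4 forbidden self-matches:
Σ_{j=0}^{4} (-1)^j C(4,j)(7-j)!
= C(4,0)·7! - C(4,1)·6! + C(4,2)·5! - C(4,3)·4! + C(4,4)·3!
= 5040 - 2880 + 720 - 96 + 6
= 2790

2790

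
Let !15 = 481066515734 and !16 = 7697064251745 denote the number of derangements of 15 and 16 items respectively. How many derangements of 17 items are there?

!17 = (17-1)·(!16 + !15) = 16·(7697064251745 + 481066515734) = 16·8178130767479 = 130850092279664.

130850092279664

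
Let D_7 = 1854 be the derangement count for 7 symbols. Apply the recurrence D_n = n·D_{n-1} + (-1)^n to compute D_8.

14833

D_8 = 8·1854 + 1 = 14833.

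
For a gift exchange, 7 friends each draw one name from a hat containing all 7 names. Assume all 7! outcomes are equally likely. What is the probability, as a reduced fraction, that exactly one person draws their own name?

Favorable outcomes: C(7,1)·!6 = 7·265 = 1855.
Total outcomes: 7! = 5040.
Probability = 1855/5040 = 53/144.

53/144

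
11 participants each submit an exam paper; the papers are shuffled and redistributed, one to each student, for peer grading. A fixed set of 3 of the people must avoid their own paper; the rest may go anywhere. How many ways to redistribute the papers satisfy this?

30078720

Let A_j be the event that the j-th constrained one is fixed. By inclusion-exclusion over the 3 events:
Σ_{j=0}^{3} (-1)^j C(3,j)(11-j)!
= C(3,0)·11! - C(3,1)·10! + C(3,2)·9! - C(3,3)·8!
= 39916800 - 10886400 + 1088640 - 40320
= 30078720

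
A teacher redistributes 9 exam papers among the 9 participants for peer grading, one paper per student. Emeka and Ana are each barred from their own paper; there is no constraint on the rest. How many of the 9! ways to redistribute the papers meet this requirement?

Let A_j be the event that the j-th constrained one is fixed. By inclusion-exclusion over the 2 events:
Σ_{j=0}^{2} (-1)^j C(2,j)(9-j)!
= C(2,0)·9! - C(2,1)·8! + C(2,2)·7!
= 362880 - 80640 + 5040
= 287280

287280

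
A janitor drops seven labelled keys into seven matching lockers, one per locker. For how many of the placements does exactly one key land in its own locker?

1855

Choose which one of the 7 is fixed: C(7,1) = 7.
The other 6 form a derangement: !6 = 265.
Total: 7 × 265 = 1855.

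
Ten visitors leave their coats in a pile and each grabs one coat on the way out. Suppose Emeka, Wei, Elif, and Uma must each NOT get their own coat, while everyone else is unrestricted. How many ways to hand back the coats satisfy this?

2399760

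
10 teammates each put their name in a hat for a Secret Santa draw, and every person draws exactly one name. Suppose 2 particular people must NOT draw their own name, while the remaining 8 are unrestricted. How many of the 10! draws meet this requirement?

Inclusion-exclusion on the 2 forbidden self-matches:
Σ_{j=0}^{2} (-1)^j C(2,j)(10-j)!
= C(2,0)·10! - C(2,1)·9! + C(2,2)·8!
= 3628800 - 725760 + 40320
= 2943360

2943360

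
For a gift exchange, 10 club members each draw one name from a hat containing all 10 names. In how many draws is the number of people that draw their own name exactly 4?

55650

Choose which 4 of the 10 are fixed: C(10,4) = 210.
The remaining 6 must be deranged: !6 = 265.
Total: 210 × 265 = 55650.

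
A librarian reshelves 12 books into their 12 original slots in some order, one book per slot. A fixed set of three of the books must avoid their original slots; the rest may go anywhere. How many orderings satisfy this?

Let A_j be the event that the j-th constrained one is fixed. By inclusion-exclusion over the 3 events:
Σ_{j=0}^{3} (-1)^j C(3,j)(12-j)!
= C(3,0)·12! - C(3,1)·11! + C(3,2)·10! - C(3,3)·9!
= 479001600 - 119750400 + 10886400 - 362880
= 369774720

369774720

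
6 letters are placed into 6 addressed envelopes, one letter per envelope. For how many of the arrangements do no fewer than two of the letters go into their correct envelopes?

191

Sum C(6,i)·!(6-i) for i = 2..6:
  i=2: C(6,2)·!4 = 15·9 = 135
  i=3: C(6,3)·!3 = 20·2 = 40
  i=4: C(6,4)·!2 = 15·1 = 15
  i=5: C(6,5)·!1 = 6·0 = 0
  i=6: C(6,6)·!0 = 1·1 = 1
Total = 191.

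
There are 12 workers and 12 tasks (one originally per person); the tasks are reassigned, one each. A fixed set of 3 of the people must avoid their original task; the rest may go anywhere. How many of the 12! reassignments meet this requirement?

369774720

Let A_j be the event that the j-th constrained one is fixed. By inclusion-exclusion over the 3 events:
Σ_{j=0}^{3} (-1)^j C(3,j)(12-j)!
= C(3,0)·12! - C(3,1)·11! + C(3,2)·10! - C(3,3)·9!
= 479001600 - 119750400 + 10886400 - 362880
= 369774720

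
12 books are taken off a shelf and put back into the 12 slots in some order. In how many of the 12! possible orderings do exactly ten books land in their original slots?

66

Choose which 10 of the 12 are fixed: C(12,10) = 66.
The other 2 form a derangement: !2 = 1.
Total: 66 × 1 = 66.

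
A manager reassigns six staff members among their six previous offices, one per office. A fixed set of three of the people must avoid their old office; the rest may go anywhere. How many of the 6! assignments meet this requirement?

426

Inclusion-exclusion on the 3 forbidden self-matches:
Σ_{j=0}^{3} (-1)^j C(3,j)(6-j)!
= C(3,0)·6! - C(3,1)·5! + C(3,2)·4! - C(3,3)·3!
= 720 - 360 + 72 - 6
= 426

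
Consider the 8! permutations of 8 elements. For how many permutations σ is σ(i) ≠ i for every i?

14833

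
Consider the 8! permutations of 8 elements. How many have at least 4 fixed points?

771

Sum C(8,i)·!(8-i) for i = 4..8:
  i=4: C(8,4)·!4 = 70·9 = 630
  i=5: C(8,5)·!3 = 56·2 = 112
  i=6: C(8,6)·!2 = 28·1 = 28
  i=7: C(8,7)·!1 = 8·0 = 0
  i=8: C(8,8)·!0 = 1·1 = 1
Total = 771.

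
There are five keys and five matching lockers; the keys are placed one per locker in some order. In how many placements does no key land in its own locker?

44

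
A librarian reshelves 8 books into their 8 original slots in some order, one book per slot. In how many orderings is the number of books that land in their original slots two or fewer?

# with exactly i fixed is C(8,i)·!(8-i); sum over i=0..2:
  i=0: C(8,0)·!8 = 1·14833 = 14833
  i=1: C(8,1)·!7 = 8·1854 = 14832
  i=2: C(8,2)·!6 = 28·265 = 7420
Total = 37085.

37085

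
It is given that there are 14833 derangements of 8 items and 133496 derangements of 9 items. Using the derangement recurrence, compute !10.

1334961

!10 = (10-1)·(!9 + !8) = 9·(133496 + 14833) = 9·148329 = 1334961.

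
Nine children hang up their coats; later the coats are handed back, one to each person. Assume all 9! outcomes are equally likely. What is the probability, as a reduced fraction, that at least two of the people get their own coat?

95887/362880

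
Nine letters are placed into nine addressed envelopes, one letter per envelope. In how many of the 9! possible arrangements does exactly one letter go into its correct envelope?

133497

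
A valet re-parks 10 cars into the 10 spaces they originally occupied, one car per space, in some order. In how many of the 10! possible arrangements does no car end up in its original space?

1334961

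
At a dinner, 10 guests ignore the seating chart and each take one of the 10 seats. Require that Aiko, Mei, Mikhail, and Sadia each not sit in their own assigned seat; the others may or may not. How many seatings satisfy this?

2399760

Let A_j be the event that the j-th constrained one is fixed. By inclusion-exclusion over the 4 events:
Σ_{j=0}^{4} (-1)^j C(4,j)(10-j)!
= C(4,0)·10! - C(4,1)·9! + C(4,2)·8! - C(4,3)·7! + C(4,4)·6!
= 3628800 - 1451520 + 241920 - 20160 + 720
= 2399760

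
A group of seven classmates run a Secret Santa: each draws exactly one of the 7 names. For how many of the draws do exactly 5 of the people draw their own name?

21

Choose which 5 of the 7 are fixed: C(7,5) = 21.
The other 2 form a derangement: !2 = 1.
Total: 21 × 1 = 21.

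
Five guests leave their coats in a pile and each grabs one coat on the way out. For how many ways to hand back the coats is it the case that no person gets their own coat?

44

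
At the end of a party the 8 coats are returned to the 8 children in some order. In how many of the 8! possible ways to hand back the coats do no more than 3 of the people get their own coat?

39549

Sum C(8,i)·!(8-i) for i = 0..3:
  i=0: C(8,0)·!8 = 1·14833 = 14833
  i=1: C(8,1)·!7 = 8·1854 = 14832
  i=2: C(8,2)·!6 = 28·265 = 7420
  i=3: C(8,3)·!5 = 56·44 = 2464
Total = 39549.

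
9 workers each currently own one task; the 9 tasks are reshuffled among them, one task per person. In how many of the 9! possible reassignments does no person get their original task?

133496

Use !n = n·!(n-1) + (-1)^n.
!9 = 9·14833 - 1 = 133496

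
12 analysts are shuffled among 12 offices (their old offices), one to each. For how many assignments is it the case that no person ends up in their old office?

!12 = 12! · Σ_{k=0}^{12} (-1)^k/k!
= 12! - 12!/1! + 12!/2! - 12!/3! + 12!/4! - 12!/5! + 12!/6! - 12!/7! + 12!/8! - 12!/9! + 12!/10! - 12!/11! + 12!/12!
= 479001600 - 479001600 + 239500800 - 79833600 + 19958400 - 3991680 + 665280 - 95040 + 11880 - 1320 + 132 - 12 + 1
= 176214841

176214841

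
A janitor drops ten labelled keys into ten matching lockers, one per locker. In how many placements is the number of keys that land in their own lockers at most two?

# with exactly i fixed is C(10,i)·!(10-i); sum over i=0..2:
  i=0: C(10,0)·!10 = 1·1334961 = 1334961
  i=1: C(10,1)·!9 = 10·133496 = 1334960
  i=2: C(10,2)·!8 = 45·14833 = 667485
Total = 3337406.

3337406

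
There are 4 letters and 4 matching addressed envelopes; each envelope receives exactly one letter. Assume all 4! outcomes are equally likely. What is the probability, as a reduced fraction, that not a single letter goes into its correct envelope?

3/8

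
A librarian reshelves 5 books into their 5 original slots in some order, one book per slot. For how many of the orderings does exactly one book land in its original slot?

Choose which one of the 5 is fixed: C(5,1) = 5.
The other 4 form a derangement: !4 = 9.
Total: 5 × 9 = 45.

45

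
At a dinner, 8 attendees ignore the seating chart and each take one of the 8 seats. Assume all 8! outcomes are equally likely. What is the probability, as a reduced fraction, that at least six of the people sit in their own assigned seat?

29/40320

Favorable outcomes: Σ_{i≥6} C(8,i)·!(8-i) = 28·1 + 8·0 + 1·1 = 29.
Total outcomes: 8! = 40320.
Probability = 29/40320 = 29/40320.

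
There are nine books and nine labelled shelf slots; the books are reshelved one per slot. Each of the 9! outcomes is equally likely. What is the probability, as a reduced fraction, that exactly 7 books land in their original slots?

Favorable outcomes: C(9,7)·!2 = 36·1 = 36.
Total outcomes: 9! = 362880.
Probability = 36/362880 = 1/10080.

1/10080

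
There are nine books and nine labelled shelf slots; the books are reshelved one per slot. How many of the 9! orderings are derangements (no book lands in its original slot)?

Recurrence: !9 = 9·!8 + (-1)^9.
!9 = 9·14833 - 1 = 133496

133496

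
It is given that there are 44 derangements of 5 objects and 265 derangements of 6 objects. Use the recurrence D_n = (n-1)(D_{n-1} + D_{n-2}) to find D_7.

D_7 = (7-1)·(D_6 + D_5) = 6·(265 + 44) = 6·309 = 1854.

1854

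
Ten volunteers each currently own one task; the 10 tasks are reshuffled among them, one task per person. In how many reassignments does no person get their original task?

The subfactorial !10 = [10!/e] (nearest integer).
10! = 3628800, and 3628800/e ≈ 1334960.92, so !10 = 1334961.

1334961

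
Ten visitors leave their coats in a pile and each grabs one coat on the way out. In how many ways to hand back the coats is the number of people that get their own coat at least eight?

# with exactly i fixed is C(10,i)·!(10-i); sum over i=8..10:
  i=8: C(10,8)·!2 = 45·1 = 45
  i=9: C(10,9)·!1 = 10·0 = 0
  i=10: C(10,10)·!0 = 1·1 = 1
Total = 46.

46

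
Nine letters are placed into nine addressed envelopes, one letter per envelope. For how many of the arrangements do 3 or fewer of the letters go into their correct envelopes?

# with exactly i fixed is C(9,i)·!(9-i); sum over i=0..3:
  i=0: C(9,0)·!9 = 1·133496 = 133496
  i=1: C(9,1)·!8 = 9·14833 = 133497
  i=2: C(9,2)·!7 = 36·1854 = 66744
  i=3: C(9,3)·!6 = 84·265 = 22260
Total = 355997.

355997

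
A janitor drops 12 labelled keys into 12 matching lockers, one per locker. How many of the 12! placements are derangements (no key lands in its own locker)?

176214841

!12 = 12! · Σ_{k=0}^{12} (-1)^k/k!
= 12! - 12!/1! + 12!/2! - 12!/3! + 12!/4! - 12!/5! + 12!/6! - 12!/7! + 12!/8! - 12!/9! + 12!/10! - 12!/11! + 12!/12!
= 479001600 - 479001600 + 239500800 - 79833600 + 19958400 - 3991680 + 665280 - 95040 + 11880 - 1320 + 132 - 12 + 1
= 176214841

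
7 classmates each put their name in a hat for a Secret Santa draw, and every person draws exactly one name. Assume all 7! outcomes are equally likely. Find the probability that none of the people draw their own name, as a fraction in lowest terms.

Favorable outcomes: !7 = 1854.
Total outcomes: 7! = 5040.
Probability = 1854/5040 = 103/280.

103/280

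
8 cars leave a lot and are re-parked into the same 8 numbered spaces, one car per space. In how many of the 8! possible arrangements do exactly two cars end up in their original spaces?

7420

Pick the 2 fixed positions: C(8,2) = 28 ways.
The remaining 6 must be deranged: !6 = 265.
Total: 28 × 265 = 7420.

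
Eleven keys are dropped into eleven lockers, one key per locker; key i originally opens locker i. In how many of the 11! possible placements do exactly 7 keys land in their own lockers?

2970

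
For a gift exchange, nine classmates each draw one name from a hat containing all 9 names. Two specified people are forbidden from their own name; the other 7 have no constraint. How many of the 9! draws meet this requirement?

Inclusion-exclusion on the 2 forbidden self-matches:
Σ_{j=0}^{2} (-1)^j C(2,j)(9-j)!
= C(2,0)·9! - C(2,1)·8! + C(2,2)·7!
= 362880 - 80640 + 5040
= 287280

287280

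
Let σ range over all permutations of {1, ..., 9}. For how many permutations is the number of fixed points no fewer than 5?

1339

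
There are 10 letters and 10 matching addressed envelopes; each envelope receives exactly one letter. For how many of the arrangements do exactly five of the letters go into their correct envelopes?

11088

Pick the 5 fixed positions: C(10,5) = 252 ways.
The other 5 form a derangement: !5 = 44.
Total: 252 × 44 = 11088.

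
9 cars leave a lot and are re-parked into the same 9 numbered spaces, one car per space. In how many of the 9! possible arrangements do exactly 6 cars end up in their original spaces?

168

Choose which 6 of the 9 are fixed: C(9,6) = 84.
The remaining 3 must be deranged: !3 = 2.
Total: 84 × 2 = 168.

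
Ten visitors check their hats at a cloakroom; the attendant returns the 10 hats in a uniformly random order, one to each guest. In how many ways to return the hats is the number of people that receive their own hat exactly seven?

240

Choose which 7 of the 10 are fixed: C(10,7) = 120.
The remaining 3 must be deranged: !3 = 2.
Total: 120 × 2 = 240.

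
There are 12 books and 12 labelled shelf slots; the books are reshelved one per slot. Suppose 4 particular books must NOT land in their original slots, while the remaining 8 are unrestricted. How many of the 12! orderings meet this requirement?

339696000

Inclusion-exclusion on the 4 forbidden self-matches:
Σ_{j=0}^{4} (-1)^j C(4,j)(12-j)!
= C(4,0)·12! - C(4,1)·11! + C(4,2)·10! - C(4,3)·9! + C(4,4)·8!
= 479001600 - 159667200 + 21772800 - 1451520 + 40320
= 339696000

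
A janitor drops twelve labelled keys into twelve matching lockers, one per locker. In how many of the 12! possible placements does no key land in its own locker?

176214841

!12 = 12! · Σ_{k=0}^{12} (-1)^k/k!
= 12! - 12!/1! + 12!/2! - 12!/3! + 12!/4! - 12!/5! + 12!/6! - 12!/7! + 12!/8! - 12!/9! + 12!/10! - 12!/11! + 12!/12!
= 479001600 - 479001600 + 239500800 - 79833600 + 19958400 - 3991680 + 665280 - 95040 + 11880 - 1320 + 132 - 12 + 1
= 176214841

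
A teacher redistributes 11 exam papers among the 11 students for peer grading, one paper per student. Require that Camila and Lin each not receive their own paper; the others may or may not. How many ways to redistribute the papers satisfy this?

33022080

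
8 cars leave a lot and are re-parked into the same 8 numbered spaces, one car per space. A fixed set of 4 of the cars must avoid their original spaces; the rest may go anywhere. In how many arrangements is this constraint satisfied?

Inclusion-exclusion on the 4 forbidden self-matches:
Σ_{j=0}^{4} (-1)^j C(4,j)(8-j)!
= C(4,0)·8! - C(4,1)·7! + C(4,2)·6! - C(4,3)·5! + C(4,4)·4!
= 40320 - 20160 + 4320 - 480 + 24
= 24024

24024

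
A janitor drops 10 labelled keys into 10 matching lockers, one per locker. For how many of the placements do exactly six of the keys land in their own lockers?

Pick the 6 fixed positions: C(10,6) = 210 ways.
The remaining 4 must be deranged: !4 = 9.
Total: 210 × 9 = 1890.

1890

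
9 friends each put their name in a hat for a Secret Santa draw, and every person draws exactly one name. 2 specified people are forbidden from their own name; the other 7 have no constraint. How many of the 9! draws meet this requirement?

287280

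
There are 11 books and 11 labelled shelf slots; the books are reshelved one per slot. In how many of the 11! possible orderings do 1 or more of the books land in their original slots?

25232230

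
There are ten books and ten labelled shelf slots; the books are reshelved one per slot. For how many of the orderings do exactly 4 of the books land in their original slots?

Choose which 4 of the 10 are fixed: C(10,4) = 210.
The other 6 form a derangement: !6 = 265.
Total: 210 × 265 = 55650.

55650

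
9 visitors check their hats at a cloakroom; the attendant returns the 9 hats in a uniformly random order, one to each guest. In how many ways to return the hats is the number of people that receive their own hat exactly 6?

168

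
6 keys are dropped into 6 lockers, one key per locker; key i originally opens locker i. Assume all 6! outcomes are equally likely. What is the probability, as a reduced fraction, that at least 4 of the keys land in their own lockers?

Favorable outcomes: Σ_{i≥4} C(6,i)·!(6-i) = 15·1 + 6·0 + 1·1 = 16.
Total outcomes: 6! = 720.
Probability = 16/720 = 1/45.

1/45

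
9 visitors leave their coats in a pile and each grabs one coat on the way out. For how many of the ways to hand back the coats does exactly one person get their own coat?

Choose which one of the 9 is fixed: C(9,1) = 9.
The other 8 form a derangement: !8 = 14833.
Total: 9 × 14833 = 133497.

133497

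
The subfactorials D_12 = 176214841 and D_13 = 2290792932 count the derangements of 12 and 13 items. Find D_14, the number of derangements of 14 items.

32071101049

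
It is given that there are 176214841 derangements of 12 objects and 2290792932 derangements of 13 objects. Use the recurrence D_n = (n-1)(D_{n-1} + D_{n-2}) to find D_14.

32071101049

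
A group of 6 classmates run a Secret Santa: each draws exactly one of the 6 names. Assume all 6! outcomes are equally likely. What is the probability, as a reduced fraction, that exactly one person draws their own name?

11/30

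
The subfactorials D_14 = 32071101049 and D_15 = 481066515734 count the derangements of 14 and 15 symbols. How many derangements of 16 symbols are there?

D_16 = (16-1)·(D_15 + D_14) = 15·(481066515734 + 32071101049) = 15·513137616783 = 7697064251745.

7697064251745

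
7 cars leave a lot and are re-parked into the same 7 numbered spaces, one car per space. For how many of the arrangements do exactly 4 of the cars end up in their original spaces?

70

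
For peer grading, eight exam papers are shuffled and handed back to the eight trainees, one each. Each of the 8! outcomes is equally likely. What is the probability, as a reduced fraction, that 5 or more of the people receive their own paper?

47/13440

Favorable outcomes: Σ_{i≥5} C(8,i)·!(8-i) = 56·2 + 28·1 + 8·0 + 1·1 = 141.
Total outcomes: 8! = 40320.
Probability = 141/40320 = 47/13440.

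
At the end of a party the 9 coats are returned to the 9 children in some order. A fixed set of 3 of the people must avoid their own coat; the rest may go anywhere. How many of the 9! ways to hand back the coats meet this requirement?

Let A_j be the event that the j-th constrained one is fixed. By inclusion-exclusion over the 3 events:
Σ_{j=0}^{3} (-1)^j C(3,j)(9-j)!
= C(3,0)·9! - C(3,1)·8! + C(3,2)·7! - C(3,3)·6!
= 362880 - 120960 + 15120 - 720
= 256320

256320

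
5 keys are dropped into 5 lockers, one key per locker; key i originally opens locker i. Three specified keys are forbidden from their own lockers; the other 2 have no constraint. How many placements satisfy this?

Inclusion-exclusion on the 3 forbidden self-matches:
Σ_{j=0}^{3} (-1)^j C(3,j)(5-j)!
= C(3,0)·5! - C(3,1)·4! + C(3,2)·3! - C(3,3)·2!
= 120 - 72 + 18 - 2
= 64

64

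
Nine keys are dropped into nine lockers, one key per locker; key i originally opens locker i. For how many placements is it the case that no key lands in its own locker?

By inclusion-exclusion, !9 = Σ (-1)^k · 9!/k! for k=0..9
= 9! - 9!/1! + 9!/2! - 9!/3! + 9!/4! - 9!/5! + 9!/6! - 9!/7! + 9!/8! - 9!/9!
= 362880 - 362880 + 181440 - 60480 + 15120 - 3024 + 504 - 72 + 9 - 1
= 133496

133496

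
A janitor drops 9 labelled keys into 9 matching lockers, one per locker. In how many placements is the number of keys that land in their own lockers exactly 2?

Pick the 2 fixed positions: C(9,2) = 36 ways.
The other 7 form a derangement: !7 = 1854.
Total: 36 × 1854 = 66744.

66744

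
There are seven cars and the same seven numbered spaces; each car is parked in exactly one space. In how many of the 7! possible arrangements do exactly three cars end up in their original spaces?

315

Choose which 3 of the 7 are fixed: C(7,3) = 35.
The other 4 form a derangement: !4 = 9.
Total: 35 × 9 = 315.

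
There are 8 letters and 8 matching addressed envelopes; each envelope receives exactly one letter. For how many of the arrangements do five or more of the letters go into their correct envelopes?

141

# with exactly i fixed is C(8,i)·!(8-i); sum over i=5..8:
  i=5: C(8,5)·!3 = 56·2 = 112
  i=6: C(8,6)·!2 = 28·1 = 28
  i=7: C(8,7)·!1 = 8·0 = 0
  i=8: C(8,8)·!0 = 1·1 = 1
Total = 141.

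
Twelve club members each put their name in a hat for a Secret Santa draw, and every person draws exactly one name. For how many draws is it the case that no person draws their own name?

176214841

!12 = 12! · Σ_{k=0}^{12} (-1)^k/k!
= 12! - 12!/1! + 12!/2! - 12!/3! + 12!/4! - 12!/5! + 12!/6! - 12!/7! + 12!/8! - 12!/9! + 12!/10! - 12!/11! + 12!/12!
= 479001600 - 479001600 + 239500800 - 79833600 + 19958400 - 3991680 + 665280 - 95040 + 11880 - 1320 + 132 - 12 + 1
= 176214841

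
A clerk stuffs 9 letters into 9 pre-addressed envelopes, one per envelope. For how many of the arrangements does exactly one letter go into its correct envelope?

Choose which one of the 9 is fixed: C(9,1) = 9.
The remaining 8 must be deranged: !8 = 14833.
Total: 9 × 14833 = 133497.

133497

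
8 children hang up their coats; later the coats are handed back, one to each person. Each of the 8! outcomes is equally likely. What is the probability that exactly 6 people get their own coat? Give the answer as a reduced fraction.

1/1440

Favorable outcomes: C(8,6)·!2 = 28·1 = 28.
Total outcomes: 8! = 40320.
Probability = 28/40320 = 1/1440.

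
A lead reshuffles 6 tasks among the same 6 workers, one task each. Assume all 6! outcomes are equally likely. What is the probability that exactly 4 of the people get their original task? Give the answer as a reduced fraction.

1/48

Favorable outcomes: C(6,4)·!2 = 15·1 = 15.
Total outcomes: 6! = 720.
Probability = 15/720 = 1/48.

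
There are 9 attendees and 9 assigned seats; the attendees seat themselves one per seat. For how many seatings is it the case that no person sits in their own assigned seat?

133496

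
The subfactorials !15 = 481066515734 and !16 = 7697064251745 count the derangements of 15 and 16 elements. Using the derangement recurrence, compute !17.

130850092279664

!17 = (17-1)·(!16 + !15) = 16·(7697064251745 + 481066515734) = 16·8178130767479 = 130850092279664.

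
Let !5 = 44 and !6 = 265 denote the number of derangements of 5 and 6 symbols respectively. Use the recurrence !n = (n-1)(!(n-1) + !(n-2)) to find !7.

1854

!7 = (7-1)·(!6 + !5) = 6·(265 + 44) = 6·309 = 1854.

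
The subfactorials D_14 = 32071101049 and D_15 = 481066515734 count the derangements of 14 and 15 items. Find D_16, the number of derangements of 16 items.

7697064251745

D_16 = (16-1)·(D_15 + D_14) = 15·(481066515734 + 32071101049) = 15·513137616783 = 7697064251745.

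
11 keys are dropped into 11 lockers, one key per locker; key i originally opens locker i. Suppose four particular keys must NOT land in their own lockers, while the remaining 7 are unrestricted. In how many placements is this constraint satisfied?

Let A_j be the event that the j-th constrained one is fixed. By inclusion-exclusion over the 4 events:
Σ_{j=0}^{4} (-1)^j C(4,j)(11-j)!
= C(4,0)·11! - C(4,1)·10! + C(4,2)·9! - C(4,3)·8! + C(4,4)·7!
= 39916800 - 14515200 + 2177280 - 161280 + 5040
= 27422640

27422640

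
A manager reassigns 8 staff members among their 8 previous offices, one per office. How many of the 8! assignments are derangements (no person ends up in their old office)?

14833

!8 = 8! · Σ_{k=0}^{8} (-1)^k/k!
= 8! - 8!/1! + 8!/2! - 8!/3! + 8!/4! - 8!/5! + 8!/6! - 8!/7! + 8!/8!
= 40320 - 40320 + 20160 - 6720 + 1680 - 336 + 56 - 8 + 1
= 14833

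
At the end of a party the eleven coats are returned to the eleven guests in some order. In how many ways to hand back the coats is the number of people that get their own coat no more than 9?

39916799

Sum C(11,i)·!(11-i) for i = 0..9:
  i=0: C(11,0)·!11 = 1·14684570 = 14684570
  i=1: C(11,1)·!10 = 11·1334961 = 14684571
  i=2: C(11,2)·!9 = 55·133496 = 7342280
  i=3: C(11,3)·!8 = 165·14833 = 2447445
  i=4: C(11,4)·!7 = 330·1854 = 611820
  i=5: C(11,5)·!6 = 462·265 = 122430
  i=6: C(11,6)·!5 = 462·44 = 20328
  i=7: C(11,7)·!4 = 330·9 = 2970
  i=8: C(11,8)·!3 = 165·2 = 330
  i=9: C(11,9)·!2 = 55·1 = 55
Total = 39916799.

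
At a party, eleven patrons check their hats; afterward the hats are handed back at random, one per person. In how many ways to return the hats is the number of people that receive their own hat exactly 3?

2447445

Choose which 3 of the 11 are fixed: C(11,3) = 165.
The remaining 8 must be deranged: !8 = 14833.
Total: 165 × 14833 = 2447445.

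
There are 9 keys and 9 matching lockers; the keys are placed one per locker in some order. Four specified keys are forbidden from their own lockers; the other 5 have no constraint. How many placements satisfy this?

229080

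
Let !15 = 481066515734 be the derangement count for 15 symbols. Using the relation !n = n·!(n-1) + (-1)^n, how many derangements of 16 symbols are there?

7697064251745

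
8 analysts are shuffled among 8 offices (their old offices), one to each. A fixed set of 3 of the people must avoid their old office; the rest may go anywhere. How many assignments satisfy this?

27240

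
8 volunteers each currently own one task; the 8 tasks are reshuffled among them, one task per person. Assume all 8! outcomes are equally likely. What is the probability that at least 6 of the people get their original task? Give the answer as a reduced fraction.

29/40320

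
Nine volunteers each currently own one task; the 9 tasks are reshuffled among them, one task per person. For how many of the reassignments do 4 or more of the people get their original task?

# with exactly i fixed is C(9,i)·!(9-i); sum over i=4..9:
  i=4: C(9,4)·!5 = 126·44 = 5544
  i=5: C(9,5)·!4 = 126·9 = 1134
  i=6: C(9,6)·!3 = 84·2 = 168
  i=7: C(9,7)·!2 = 36·1 = 36
  i=8: C(9,8)·!1 = 9·0 = 0
  i=9: C(9,9)·!0 = 1·1 = 1
Total = 6883.

6883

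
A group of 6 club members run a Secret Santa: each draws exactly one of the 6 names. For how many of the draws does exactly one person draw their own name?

264

Pick the single fixed position: C(6,1) = 6 ways.
The remaining 5 must be deranged: !5 = 44.
Total: 6 × 44 = 264.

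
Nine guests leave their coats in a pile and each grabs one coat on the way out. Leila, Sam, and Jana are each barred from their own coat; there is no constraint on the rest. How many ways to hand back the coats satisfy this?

Let A_j be the event that the j-th constrained one is fixed. By inclusion-exclusion over the 3 events:
Σ_{j=0}^{3} (-1)^j C(3,j)(9-j)!
= C(3,0)·9! - C(3,1)·8! + C(3,2)·7! - C(3,3)·6!
= 362880 - 120960 + 15120 - 720
= 256320

256320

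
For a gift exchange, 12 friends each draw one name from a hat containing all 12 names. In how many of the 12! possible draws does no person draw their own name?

176214841

The subfactorial !12 = [12!/e] (nearest integer).
12! = 479001600, and 479001600/e ≈ 176214840.93, so !12 = 176214841.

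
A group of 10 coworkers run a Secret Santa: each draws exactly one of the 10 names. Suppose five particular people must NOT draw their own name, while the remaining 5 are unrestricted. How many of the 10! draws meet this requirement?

2170680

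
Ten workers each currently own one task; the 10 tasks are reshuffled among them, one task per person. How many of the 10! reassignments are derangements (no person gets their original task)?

The subfactorial !10 = [10!/e] (nearest integer).
10! = 3628800, and 3628800/e ≈ 1334960.92, so !10 = 1334961.

1334961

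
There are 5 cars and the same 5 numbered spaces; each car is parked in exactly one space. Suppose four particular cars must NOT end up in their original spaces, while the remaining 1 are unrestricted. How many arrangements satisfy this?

Inclusion-exclusion on the 4 forbidden self-matches:
Σ_{j=0}^{4} (-1)^j C(4,j)(5-j)!
= C(4,0)·5! - C(4,1)·4! + C(4,2)·3! - C(4,3)·2! + C(4,4)·1!
= 120 - 96 + 36 - 8 + 1
= 53

53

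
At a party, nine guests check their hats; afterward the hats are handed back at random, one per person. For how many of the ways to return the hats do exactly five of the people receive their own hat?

1134

Pick the 5 fixed positions: C(9,5) = 126 ways.
The other 4 form a derangement: !4 = 9.
Total: 126 × 9 = 1134.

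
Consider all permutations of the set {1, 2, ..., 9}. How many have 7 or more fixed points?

Sum C(9,i)·!(9-i) for i = 7..9:
  i=7: C(9,7)·!2 = 36·1 = 36
  i=8: C(9,8)·!1 = 9·0 = 0
  i=9: C(9,9)·!0 = 1·1 = 1
Total = 37.

37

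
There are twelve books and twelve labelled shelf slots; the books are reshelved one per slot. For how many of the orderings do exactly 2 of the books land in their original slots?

88107426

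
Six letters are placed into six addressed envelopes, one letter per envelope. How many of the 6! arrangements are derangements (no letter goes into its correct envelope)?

265

Use !n = (n-1)(!(n-1) + !(n-2)).
!6 = 5·(44 + 9) = 5·53 = 265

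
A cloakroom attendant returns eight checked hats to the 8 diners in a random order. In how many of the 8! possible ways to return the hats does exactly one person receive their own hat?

Pick the single fixed position: C(8,1) = 8 ways.
The remaining 7 must be deranged: !7 = 1854.
Total: 8 × 1854 = 14832.

14832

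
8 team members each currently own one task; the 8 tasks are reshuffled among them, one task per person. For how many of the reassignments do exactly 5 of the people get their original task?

112

Pick the 5 fixed positions: C(8,5) = 56 ways.
The remaining 3 must be deranged: !3 = 2.
Total: 56 × 2 = 112.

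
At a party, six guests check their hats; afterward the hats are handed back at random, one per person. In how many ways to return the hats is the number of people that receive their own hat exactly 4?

Choose which 4 of the 6 are fixed: C(6,4) = 15.
The other 2 form a derangement: !2 = 1.
Total: 15 × 1 = 15.

15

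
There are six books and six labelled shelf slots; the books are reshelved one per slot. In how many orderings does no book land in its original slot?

265

!6 = 6! · Σ_{k=0}^{6} (-1)^k/k!
= 6! - 6!/1! + 6!/2! - 6!/3! + 6!/4! - 6!/5! + 6!/6!
= 720 - 720 + 360 - 120 + 30 - 6 + 1
= 265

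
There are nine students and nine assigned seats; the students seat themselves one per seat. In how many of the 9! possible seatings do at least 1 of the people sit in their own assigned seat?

229384

Sum C(9,i)·!(9-i) for i = 1..9:
  i=1: C(9,1)·!8 = 9·14833 = 133497
  i=2: C(9,2)·!7 = 36·1854 = 66744
  i=3: C(9,3)·!6 = 84·265 = 22260
  i=4: C(9,4)·!5 = 126·44 = 5544
  i=5: C(9,5)·!4 = 126·9 = 1134
  i=6: C(9,6)·!3 = 84·2 = 168
  i=7: C(9,7)·!2 = 36·1 = 36
  i=8: C(9,8)·!1 = 9·0 = 0
  i=9: C(9,9)·!0 = 1·1 = 1
Total = 229384.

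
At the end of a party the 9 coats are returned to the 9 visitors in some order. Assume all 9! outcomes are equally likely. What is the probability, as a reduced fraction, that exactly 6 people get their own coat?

1/2160

Favorable outcomes: C(9,6)·!3 = 84·2 = 168.
Total outcomes: 9! = 362880.
Probability = 168/362880 = 1/2160.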